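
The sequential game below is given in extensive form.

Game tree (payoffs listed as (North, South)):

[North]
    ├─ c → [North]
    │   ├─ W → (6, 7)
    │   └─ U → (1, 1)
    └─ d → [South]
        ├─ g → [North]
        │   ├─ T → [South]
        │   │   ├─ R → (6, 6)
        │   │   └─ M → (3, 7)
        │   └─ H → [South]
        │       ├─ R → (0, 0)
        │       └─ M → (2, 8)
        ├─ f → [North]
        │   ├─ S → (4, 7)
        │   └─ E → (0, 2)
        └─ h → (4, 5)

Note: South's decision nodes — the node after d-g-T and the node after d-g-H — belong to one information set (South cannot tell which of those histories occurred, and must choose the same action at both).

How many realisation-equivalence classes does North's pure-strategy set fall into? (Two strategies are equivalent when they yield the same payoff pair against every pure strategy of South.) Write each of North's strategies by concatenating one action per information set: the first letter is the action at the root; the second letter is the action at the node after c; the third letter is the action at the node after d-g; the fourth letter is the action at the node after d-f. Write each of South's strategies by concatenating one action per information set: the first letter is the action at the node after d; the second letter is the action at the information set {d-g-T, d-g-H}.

North has 16 pure strategies: cWTS, cWTE, cWHS, cWHE, cUTS, cUTE, cUHS, cUHE, dWTS, dWTE, dWHS, dWHE, dUTS, dUTE, dUHS, dUHE. Columns: gR, gM, fR, fM, hR, hM.
{cWTS, cWTE, cWHS, cWHE} → row (6,7) (6,7) (6,7) (6,7) (6,7) (6,7)
{cUTS, cUTE, cUHS, cUHE} → row (1,1) (1,1) (1,1) (1,1) (1,1) (1,1)
{dWTS, dUTS} → row (6,6) (3,7) (4,7) (4,7) (4,5) (4,5)
{dWTE, dUTE} → row (6,6) (3,7) (0,2) (0,2) (4,5) (4,5)
{dWHS, dUHS} → row (0,0) (2,8) (4,7) (4,7) (4,5) (4,5)
{dWHE, dUHE} → row (0,0) (2,8) (0,2) (0,2) (4,5) (4,5)
That's 6 distinct rows out of 16 strategies.

6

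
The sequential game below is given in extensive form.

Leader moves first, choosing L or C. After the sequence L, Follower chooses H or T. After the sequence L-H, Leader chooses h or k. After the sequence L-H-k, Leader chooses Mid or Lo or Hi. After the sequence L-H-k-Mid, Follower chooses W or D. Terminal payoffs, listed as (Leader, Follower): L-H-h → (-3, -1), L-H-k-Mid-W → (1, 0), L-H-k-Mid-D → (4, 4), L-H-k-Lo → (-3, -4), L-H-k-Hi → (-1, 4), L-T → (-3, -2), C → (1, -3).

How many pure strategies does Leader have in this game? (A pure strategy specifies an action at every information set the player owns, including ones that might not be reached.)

Leader owns the root with actions {L, C} — two choices.
Leader owns the node after L-H with actions {h, k} — two choices.
Leader owns the node after L-H-k with actions {Mid, Lo, Hi} — three choices.
A pure strategy fixes one action at each information set independently, so the count is the product 2 × 2 × 3 = 12.

12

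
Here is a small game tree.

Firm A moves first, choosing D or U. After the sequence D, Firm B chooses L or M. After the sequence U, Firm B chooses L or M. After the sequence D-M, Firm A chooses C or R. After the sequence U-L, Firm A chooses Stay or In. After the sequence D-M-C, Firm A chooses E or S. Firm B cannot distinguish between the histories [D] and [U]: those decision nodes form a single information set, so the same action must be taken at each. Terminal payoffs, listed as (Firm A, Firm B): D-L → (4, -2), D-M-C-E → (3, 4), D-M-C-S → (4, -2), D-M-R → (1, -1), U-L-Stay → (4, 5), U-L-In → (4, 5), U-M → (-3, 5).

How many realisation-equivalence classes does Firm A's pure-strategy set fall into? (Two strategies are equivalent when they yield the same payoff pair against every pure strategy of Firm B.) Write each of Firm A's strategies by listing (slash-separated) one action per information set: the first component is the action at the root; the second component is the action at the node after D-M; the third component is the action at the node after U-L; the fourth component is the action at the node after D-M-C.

4

Firm A has 16 pure strategies: D/C/Stay/E, D/C/Stay/S, D/C/In/E, D/C/In/S, D/R/Stay/E, D/R/Stay/S, D/R/In/E, D/R/In/S, U/C/Stay/E, U/C/Stay/S, U/C/In/E, U/C/In/S, U/R/Stay/E, U/R/Stay/S, U/R/In/E, U/R/In/S. Columns: L, M.
{D/C/Stay/E, D/C/In/E} → row (4,-2) (3,4)
{D/C/Stay/S, D/C/In/S} → row (4,-2) (4,-2)
{D/R/Stay/E, D/R/Stay/S, D/R/In/E, D/R/In/S} → row (4,-2) (1,-1)
{U/C/Stay/E, U/C/Stay/S, U/C/In/E, U/C/In/S, U/R/Stay/E, U/R/Stay/S, U/R/In/E, U/R/In/S} → row (4,5) (-3,5)
That's 4 distinct rows out of 16 strategies.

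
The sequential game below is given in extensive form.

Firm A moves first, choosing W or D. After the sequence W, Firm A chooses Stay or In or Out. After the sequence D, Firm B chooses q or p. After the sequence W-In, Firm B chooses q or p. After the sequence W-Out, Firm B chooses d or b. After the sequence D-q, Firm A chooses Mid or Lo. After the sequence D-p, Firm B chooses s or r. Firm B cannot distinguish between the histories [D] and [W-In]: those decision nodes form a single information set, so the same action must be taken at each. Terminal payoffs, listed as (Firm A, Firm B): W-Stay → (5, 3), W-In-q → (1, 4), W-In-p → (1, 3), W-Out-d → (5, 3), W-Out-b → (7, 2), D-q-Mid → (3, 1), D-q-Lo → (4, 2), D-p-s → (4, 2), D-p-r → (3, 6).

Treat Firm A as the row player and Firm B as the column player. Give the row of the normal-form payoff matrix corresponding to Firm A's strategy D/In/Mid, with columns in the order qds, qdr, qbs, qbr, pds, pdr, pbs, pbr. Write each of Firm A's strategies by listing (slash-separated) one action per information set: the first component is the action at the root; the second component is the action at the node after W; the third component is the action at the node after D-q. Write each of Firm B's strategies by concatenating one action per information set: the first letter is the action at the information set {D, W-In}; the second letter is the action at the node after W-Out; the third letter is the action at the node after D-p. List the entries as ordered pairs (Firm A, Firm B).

(3,1) (3,1) (3,1) (3,1) (4,2) (3,6) (4,2) (3,6)

vs qds: Firm A plays D → Firm B plays q at [D] → Firm A plays Mid at [D-q] → (3, 1)
vs qdr: Firm A plays D → Firm B plays q at [D] → Firm A plays Mid at [D-q] → (3, 1)
vs qbs: Firm A plays D → Firm B plays q at [D] → Firm A plays Mid at [D-q] → (3, 1)
vs qbr: Firm A plays D → Firm B plays q at [D] → Firm A plays Mid at [D-q] → (3, 1)
vs pds: Firm A plays D → Firm B plays p at [D] → Firm B plays s at [D-p] → (4, 2)
vs pdr: Firm A plays D → Firm B plays p at [D] → Firm B plays r at [D-p] → (3, 6)
vs pbs: Firm A plays D → Firm B plays p at [D] → Firm B plays s at [D-p] → (4, 2)
vs pbr: Firm A plays D → Firm B plays p at [D] → Firm B plays r at [D-p] → (3, 6)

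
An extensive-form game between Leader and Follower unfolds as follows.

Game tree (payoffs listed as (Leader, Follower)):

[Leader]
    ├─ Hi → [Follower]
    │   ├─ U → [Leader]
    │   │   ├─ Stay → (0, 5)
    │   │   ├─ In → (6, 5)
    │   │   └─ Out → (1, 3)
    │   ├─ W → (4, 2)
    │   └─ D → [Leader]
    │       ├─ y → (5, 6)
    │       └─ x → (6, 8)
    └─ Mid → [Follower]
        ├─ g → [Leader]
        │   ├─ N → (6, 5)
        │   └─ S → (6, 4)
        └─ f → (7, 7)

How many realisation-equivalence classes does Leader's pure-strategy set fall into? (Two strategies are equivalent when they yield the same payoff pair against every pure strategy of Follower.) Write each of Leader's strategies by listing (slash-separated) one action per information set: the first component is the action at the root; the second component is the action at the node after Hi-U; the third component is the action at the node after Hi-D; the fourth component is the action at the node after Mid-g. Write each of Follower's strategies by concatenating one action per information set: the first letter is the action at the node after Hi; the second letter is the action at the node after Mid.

8

Leader has 24 pure strategies: Hi/Stay/y/N, Hi/Stay/y/S, Hi/Stay/x/N, Hi/Stay/x/S, Hi/In/y/N, Hi/In/y/S, Hi/In/x/N, Hi/In/x/S, Hi/Out/y/N, Hi/Out/y/S, Hi/Out/x/N, Hi/Out/x/S, Mid/Stay/y/N, Mid/Stay/y/S, Mid/Stay/x/N, Mid/Stay/x/S, Mid/In/y/N, Mid/In/y/S, Mid/In/x/N, Mid/In/x/S, Mid/Out/y/N, Mid/Out/y/S, Mid/Out/x/N, Mid/Out/x/S. Columns: Ug, Uf, Wg, Wf, Dg, Df.
{Hi/Stay/y/N, Hi/Stay/y/S} → row (0,5) (0,5) (4,2) (4,2) (5,6) (5,6)
{Hi/Stay/x/N, Hi/Stay/x/S} → row (0,5) (0,5) (4,2) (4,2) (6,8) (6,8)
{Hi/In/y/N, Hi/In/y/S} → row (6,5) (6,5) (4,2) (4,2) (5,6) (5,6)
{Hi/In/x/N, Hi/In/x/S} → row (6,5) (6,5) (4,2) (4,2) (6,8) (6,8)
{Hi/Out/y/N, Hi/Out/y/S} → row (1,3) (1,3) (4,2) (4,2) (5,6) (5,6)
{Hi/Out/x/N, Hi/Out/x/S} → row (1,3) (1,3) (4,2) (4,2) (6,8) (6,8)
{Mid/Stay/y/N, Mid/Stay/x/N, Mid/In/y/N, Mid/In/x/N, Mid/Out/y/N, Mid/Out/x/N} → row (6,5) (7,7) (6,5) (7,7) (6,5) (7,7)
{Mid/Stay/y/S, Mid/Stay/x/S, Mid/In/y/S, Mid/In/x/S, Mid/Out/y/S, Mid/Out/x/S} → row (6,4) (7,7) (6,4) (7,7) (6,4) (7,7)
That's 8 distinct rows out of 24 strategies.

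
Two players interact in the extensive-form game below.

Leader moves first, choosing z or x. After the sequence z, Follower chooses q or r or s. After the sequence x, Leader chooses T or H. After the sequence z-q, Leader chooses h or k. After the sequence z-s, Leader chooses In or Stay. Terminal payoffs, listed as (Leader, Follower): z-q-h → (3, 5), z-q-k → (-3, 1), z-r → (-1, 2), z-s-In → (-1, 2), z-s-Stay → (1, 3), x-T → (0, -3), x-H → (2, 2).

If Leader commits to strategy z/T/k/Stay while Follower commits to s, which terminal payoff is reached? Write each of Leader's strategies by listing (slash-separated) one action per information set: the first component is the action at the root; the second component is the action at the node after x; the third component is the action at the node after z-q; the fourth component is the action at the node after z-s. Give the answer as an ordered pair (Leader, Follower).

Trace the play path from the root:
  Leader plays z
  Follower plays s at [z]
  Leader plays Stay at [z-s]
→ terminal payoff (1, 3).
(Leader's choice at the node after x is never reached on this path, so it doesn't affect the outcome.)

(1, 3)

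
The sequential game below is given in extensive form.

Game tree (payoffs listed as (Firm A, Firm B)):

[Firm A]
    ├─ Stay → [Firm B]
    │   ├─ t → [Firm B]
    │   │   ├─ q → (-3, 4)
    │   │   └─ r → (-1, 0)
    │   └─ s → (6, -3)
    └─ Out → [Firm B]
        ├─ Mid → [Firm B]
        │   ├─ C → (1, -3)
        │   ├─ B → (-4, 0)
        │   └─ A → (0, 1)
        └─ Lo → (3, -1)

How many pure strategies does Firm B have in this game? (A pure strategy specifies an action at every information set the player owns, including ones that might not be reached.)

Firm B owns the node after Stay with actions {t, s} — two choices.
Firm B owns the node after Out with actions {Mid, Lo} — two choices.
Firm B owns the node after Stay-t with actions {q, r} — two choices.
Firm B owns the node after Out-Mid with actions {C, B, A} — three choices.
A pure strategy fixes one action at each information set independently, so the count is the product 2 × 2 × 2 × 3 = 24.
(For reference, Firm A has 2 pure strategies, giving a 24×2 normal-form matrix.)

24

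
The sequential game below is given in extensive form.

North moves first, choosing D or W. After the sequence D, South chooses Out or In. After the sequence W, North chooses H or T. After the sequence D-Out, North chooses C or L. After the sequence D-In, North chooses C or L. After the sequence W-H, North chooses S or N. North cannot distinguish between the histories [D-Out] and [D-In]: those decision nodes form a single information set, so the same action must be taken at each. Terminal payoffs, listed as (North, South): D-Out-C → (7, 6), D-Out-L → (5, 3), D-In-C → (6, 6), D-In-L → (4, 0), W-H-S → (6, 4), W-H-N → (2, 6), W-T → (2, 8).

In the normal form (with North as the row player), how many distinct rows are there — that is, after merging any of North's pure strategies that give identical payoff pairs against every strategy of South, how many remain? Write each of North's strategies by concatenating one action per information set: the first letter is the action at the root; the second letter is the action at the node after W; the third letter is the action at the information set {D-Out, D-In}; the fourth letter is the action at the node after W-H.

North has 16 pure strategies: DHCS, DHCN, DHLS, DHLN, DTCS, DTCN, DTLS, DTLN, WHCS, WHCN, WHLS, WHLN, WTCS, WTCN, WTLS, WTLN. Columns: Out, In.
{DHCS, DHCN, DTCS, DTCN} → row (7,6) (6,6)
{DHLS, DHLN, DTLS, DTLN} → row (5,3) (4,0)
{WHCS, WHLS} → row (6,4) (6,4)
{WHCN, WHLN} → row (2,6) (2,6)
{WTCS, WTCN, WTLS, WTLN} → row (2,8) (2,8)
That's 5 distinct rows out of 16 strategies.

5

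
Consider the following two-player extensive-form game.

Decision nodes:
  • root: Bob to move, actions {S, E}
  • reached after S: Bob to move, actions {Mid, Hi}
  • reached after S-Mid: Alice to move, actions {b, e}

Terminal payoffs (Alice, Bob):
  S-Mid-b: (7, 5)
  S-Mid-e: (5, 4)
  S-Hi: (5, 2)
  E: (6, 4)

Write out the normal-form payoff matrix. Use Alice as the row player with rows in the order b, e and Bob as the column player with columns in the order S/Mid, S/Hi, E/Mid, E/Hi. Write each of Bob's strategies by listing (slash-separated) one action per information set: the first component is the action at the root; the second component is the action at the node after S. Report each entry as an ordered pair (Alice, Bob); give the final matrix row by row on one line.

Row b: S/Mid→(7,5), S/Hi→(5,2), E/Mid→(6,4), E/Hi→(6,4)
Row e: S/Mid→(5,4), S/Hi→(5,2), E/Mid→(6,4), E/Hi→(6,4)

b: (7,5) (5,2) (6,4) (6,4) | e: (5,4) (5,2) (6,4) (6,4)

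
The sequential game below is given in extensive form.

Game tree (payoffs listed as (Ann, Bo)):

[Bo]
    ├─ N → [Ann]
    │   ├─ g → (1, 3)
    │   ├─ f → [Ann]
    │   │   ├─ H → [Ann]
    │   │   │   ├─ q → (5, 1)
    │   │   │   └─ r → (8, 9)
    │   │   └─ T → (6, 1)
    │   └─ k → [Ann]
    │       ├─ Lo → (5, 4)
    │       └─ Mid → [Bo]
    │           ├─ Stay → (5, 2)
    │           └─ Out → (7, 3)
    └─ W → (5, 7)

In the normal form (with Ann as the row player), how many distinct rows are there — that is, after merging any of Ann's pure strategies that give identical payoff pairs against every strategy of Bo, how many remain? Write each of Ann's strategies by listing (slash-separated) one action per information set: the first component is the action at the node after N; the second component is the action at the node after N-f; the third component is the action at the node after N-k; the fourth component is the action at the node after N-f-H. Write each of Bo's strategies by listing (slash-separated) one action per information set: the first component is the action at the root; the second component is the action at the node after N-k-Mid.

Ann has 24 pure strategies: g/H/Lo/q, g/H/Lo/r, g/H/Mid/q, g/H/Mid/r, g/T/Lo/q, g/T/Lo/r, g/T/Mid/q, g/T/Mid/r, f/H/Lo/q, f/H/Lo/r, f/H/Mid/q, f/H/Mid/r, f/T/Lo/q, f/T/Lo/r, f/T/Mid/q, f/T/Mid/r, k/H/Lo/q, k/H/Lo/r, k/H/Mid/q, k/H/Mid/r, k/T/Lo/q, k/T/Lo/r, k/T/Mid/q, k/T/Mid/r. Columns: N/Stay, N/Out, W/Stay, W/Out.
{g/H/Lo/q, g/H/Lo/r, g/H/Mid/q, g/H/Mid/r, g/T/Lo/q, g/T/Lo/r, g/T/Mid/q, g/T/Mid/r} → row (1,3) (1,3) (5,7) (5,7)
{f/H/Lo/q, f/H/Mid/q} → row (5,1) (5,1) (5,7) (5,7)
{f/H/Lo/r, f/H/Mid/r} → row (8,9) (8,9) (5,7) (5,7)
{f/T/Lo/q, f/T/Lo/r, f/T/Mid/q, f/T/Mid/r} → row (6,1) (6,1) (5,7) (5,7)
{k/H/Lo/q, k/H/Lo/r, k/T/Lo/q, k/T/Lo/r} → row (5,4) (5,4) (5,7) (5,7)
{k/H/Mid/q, k/H/Mid/r, k/T/Mid/q, k/T/Mid/r} → row (5,2) (7,3) (5,7) (5,7)
That's 6 distinct rows out of 24 strategies.

6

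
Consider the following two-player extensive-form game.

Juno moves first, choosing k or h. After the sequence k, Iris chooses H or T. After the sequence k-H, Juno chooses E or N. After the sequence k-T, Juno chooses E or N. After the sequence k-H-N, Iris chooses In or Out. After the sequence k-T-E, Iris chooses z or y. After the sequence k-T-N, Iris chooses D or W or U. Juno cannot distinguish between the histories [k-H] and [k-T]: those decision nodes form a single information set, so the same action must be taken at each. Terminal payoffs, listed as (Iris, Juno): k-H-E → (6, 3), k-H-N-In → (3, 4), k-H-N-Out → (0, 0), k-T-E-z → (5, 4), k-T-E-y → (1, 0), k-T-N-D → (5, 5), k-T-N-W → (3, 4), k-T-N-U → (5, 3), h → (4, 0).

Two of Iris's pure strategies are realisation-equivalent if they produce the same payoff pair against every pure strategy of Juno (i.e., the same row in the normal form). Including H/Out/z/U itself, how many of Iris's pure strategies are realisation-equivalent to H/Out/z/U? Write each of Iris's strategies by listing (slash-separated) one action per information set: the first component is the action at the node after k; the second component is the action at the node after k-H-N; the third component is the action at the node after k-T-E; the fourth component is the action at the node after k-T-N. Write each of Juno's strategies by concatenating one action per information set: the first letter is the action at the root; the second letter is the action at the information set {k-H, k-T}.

6

Row for H/Out/z/U (columns kE, kN, hE, hN): (6,3) (0,0) (4,0) (4,0).
Under H/Out/z/U, Iris's choice at the node after k-T-E and at the node after k-T-N can never be reached regardless of what Juno does, so varying those choices leaves every outcome unchanged.
Holding the reachable choices fixed and varying the unreachable ones freely already gives 2 × 3 = 6 equivalent strategies.
No other strategy reproduces this row, so those 6 are the full class: H/Out/z/D, H/Out/z/W, H/Out/z/U, H/Out/y/D, H/Out/y/W, H/Out/y/U.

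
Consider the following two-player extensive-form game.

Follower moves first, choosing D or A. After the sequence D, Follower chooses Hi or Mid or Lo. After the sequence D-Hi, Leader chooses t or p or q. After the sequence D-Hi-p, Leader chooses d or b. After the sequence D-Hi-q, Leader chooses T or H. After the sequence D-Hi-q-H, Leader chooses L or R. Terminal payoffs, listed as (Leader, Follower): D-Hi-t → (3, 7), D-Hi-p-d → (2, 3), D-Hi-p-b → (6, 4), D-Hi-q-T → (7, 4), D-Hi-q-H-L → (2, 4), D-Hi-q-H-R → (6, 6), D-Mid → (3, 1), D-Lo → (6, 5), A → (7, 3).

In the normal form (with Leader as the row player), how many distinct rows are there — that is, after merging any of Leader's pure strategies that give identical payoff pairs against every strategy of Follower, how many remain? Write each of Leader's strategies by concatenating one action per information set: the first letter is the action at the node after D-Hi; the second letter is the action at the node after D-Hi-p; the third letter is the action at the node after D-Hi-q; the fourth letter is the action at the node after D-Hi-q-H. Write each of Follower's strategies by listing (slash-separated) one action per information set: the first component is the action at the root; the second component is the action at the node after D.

6

Leader has 24 pure strategies: tdTL, tdTR, tdHL, tdHR, tbTL, tbTR, tbHL, tbHR, pdTL, pdTR, pdHL, pdHR, pbTL, pbTR, pbHL, pbHR, qdTL, qdTR, qdHL, qdHR, qbTL, qbTR, qbHL, qbHR. Columns: D/Hi, D/Mid, D/Lo, A/Hi, A/Mid, A/Lo.
{tdTL, tdTR, tdHL, tdHR, tbTL, tbTR, tbHL, tbHR} → row (3,7) (3,1) (6,5) (7,3) (7,3) (7,3)
{pdTL, pdTR, pdHL, pdHR} → row (2,3) (3,1) (6,5) (7,3) (7,3) (7,3)
{pbTL, pbTR, pbHL, pbHR} → row (6,4) (3,1) (6,5) (7,3) (7,3) (7,3)
{qdTL, qdTR, qbTL, qbTR} → row (7,4) (3,1) (6,5) (7,3) (7,3) (7,3)
{qdHL, qbHL} → row (2,4) (3,1) (6,5) (7,3) (7,3) (7,3)
{qdHR, qbHR} → row (6,6) (3,1) (6,5) (7,3) (7,3) (7,3)
That's 6 distinct rows out of 24 strategies.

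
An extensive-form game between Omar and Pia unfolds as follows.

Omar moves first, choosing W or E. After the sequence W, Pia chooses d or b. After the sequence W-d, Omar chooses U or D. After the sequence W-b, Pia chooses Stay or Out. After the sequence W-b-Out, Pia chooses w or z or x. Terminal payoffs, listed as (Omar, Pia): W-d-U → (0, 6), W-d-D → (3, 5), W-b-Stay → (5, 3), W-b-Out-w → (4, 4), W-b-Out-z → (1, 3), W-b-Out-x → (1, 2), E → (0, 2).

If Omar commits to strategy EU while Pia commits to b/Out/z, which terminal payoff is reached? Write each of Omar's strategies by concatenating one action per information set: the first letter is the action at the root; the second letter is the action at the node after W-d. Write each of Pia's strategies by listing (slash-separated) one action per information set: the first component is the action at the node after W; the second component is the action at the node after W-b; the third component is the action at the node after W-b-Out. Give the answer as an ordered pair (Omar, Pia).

(0, 2)

Trace the play path from the root:
  Omar plays E
→ terminal payoff (0, 2).
(Omar's choice at the node after W-d is never reached on this path, so it doesn't affect the outcome.)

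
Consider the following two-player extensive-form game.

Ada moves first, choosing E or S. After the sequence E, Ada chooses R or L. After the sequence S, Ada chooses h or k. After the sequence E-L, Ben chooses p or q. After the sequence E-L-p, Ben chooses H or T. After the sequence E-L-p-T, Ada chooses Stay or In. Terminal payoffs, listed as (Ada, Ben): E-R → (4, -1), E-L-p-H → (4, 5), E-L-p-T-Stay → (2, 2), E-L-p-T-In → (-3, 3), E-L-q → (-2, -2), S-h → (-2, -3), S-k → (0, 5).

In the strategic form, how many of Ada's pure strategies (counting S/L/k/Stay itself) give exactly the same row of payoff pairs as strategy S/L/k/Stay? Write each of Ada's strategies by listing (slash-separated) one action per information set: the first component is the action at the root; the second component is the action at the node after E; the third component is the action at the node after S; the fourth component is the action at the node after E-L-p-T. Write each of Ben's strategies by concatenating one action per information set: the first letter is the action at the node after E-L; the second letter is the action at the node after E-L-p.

Row for S/L/k/Stay (columns pH, pT, qH, qT): (0,5) (0,5) (0,5) (0,5).
Under S/L/k/Stay, Ada's choice at the node after E and at the node after E-L-p-T can never be reached regardless of what Ben does, so varying those choices leaves every outcome unchanged.
Holding the reachable choices fixed and varying the unreachable ones freely already gives 2 × 2 = 4 equivalent strategies.
No other strategy reproduces this row, so those 4 are the full class: S/R/k/Stay, S/R/k/In, S/L/k/Stay, S/L/k/In.

4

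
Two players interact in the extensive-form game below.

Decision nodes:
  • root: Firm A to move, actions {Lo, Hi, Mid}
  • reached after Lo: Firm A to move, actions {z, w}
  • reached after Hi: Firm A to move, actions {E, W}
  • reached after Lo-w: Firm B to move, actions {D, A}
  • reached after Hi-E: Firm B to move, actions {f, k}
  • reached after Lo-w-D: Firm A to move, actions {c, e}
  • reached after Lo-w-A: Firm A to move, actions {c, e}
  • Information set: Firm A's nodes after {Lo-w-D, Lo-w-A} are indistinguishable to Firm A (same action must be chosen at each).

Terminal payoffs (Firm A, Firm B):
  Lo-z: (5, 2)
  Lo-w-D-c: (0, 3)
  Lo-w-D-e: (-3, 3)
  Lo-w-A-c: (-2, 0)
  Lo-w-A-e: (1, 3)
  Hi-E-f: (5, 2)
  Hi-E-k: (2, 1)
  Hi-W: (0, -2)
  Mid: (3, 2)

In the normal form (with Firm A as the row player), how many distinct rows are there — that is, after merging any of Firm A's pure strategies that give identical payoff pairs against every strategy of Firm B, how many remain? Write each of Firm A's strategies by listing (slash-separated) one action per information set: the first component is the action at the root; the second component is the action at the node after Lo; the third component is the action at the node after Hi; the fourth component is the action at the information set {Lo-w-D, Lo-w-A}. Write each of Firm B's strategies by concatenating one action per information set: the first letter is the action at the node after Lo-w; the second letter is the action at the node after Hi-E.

Firm A has 24 pure strategies: Lo/z/E/c, Lo/z/E/e, Lo/z/W/c, Lo/z/W/e, Lo/w/E/c, Lo/w/E/e, Lo/w/W/c, Lo/w/W/e, Hi/z/E/c, Hi/z/E/e, Hi/z/W/c, Hi/z/W/e, Hi/w/E/c, Hi/w/E/e, Hi/w/W/c, Hi/w/W/e, Mid/z/E/c, Mid/z/E/e, Mid/z/W/c, Mid/z/W/e, Mid/w/E/c, Mid/w/E/e, Mid/w/W/c, Mid/w/W/e. Columns: Df, Dk, Af, Ak.
{Lo/z/E/c, Lo/z/E/e, Lo/z/W/c, Lo/z/W/e} → row (5,2) (5,2) (5,2) (5,2)
{Lo/w/E/c, Lo/w/W/c} → row (0,3) (0,3) (-2,0) (-2,0)
{Lo/w/E/e, Lo/w/W/e} → row (-3,3) (-3,3) (1,3) (1,3)
{Hi/z/E/c, Hi/z/E/e, Hi/w/E/c, Hi/w/E/e} → row (5,2) (2,1) (5,2) (2,1)
{Hi/z/W/c, Hi/z/W/e, Hi/w/W/c, Hi/w/W/e} → row (0,-2) (0,-2) (0,-2) (0,-2)
{Mid/z/E/c, Mid/z/E/e, Mid/z/W/c, Mid/z/W/e, Mid/w/E/c, Mid/w/E/e, Mid/w/W/c, Mid/w/W/e} → row (3,2) (3,2) (3,2) (3,2)
That's 6 distinct rows out of 24 strategies.

6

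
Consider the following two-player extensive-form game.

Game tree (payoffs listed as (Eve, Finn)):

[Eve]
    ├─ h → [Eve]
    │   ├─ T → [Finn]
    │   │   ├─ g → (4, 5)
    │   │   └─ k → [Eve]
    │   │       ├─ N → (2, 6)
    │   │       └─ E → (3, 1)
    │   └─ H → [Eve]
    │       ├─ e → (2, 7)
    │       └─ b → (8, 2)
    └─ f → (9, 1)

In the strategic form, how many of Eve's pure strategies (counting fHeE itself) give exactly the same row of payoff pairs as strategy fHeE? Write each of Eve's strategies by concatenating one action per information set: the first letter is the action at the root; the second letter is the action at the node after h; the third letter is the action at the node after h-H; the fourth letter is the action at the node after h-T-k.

8

Row for fHeE (columns g, k): (9,1) (9,1).
Under fHeE, Eve's choice at the node after h and at the node after h-H and at the node after h-T-k can never be reached regardless of what Finn does, so varying those choices leaves every outcome unchanged.
Holding the reachable choices fixed and varying the unreachable ones freely already gives 2 × 2 × 2 = 8 equivalent strategies.
No other strategy reproduces this row, so those 8 are the full class: fTeN, fTeE, fTbN, fTbE, fHeN, fHeE, fHbN, fHbE.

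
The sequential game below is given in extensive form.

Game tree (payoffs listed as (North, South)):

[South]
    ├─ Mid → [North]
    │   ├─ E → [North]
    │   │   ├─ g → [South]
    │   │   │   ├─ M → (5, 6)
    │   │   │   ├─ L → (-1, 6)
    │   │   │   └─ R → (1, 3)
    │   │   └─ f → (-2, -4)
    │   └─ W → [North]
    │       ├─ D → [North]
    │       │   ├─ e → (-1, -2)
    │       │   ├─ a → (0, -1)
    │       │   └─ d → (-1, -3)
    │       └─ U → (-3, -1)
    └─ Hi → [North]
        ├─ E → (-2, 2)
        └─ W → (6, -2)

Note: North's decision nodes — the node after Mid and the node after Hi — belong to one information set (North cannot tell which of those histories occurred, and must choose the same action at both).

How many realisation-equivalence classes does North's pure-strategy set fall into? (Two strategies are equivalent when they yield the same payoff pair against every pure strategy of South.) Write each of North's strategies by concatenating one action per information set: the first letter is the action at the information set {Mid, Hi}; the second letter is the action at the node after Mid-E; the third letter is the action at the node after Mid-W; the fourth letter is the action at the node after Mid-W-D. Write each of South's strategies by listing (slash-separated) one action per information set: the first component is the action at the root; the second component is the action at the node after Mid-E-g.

North has 24 pure strategies: EgDe, EgDa, EgDd, EgUe, EgUa, EgUd, EfDe, EfDa, EfDd, EfUe, EfUa, EfUd, WgDe, WgDa, WgDd, WgUe, WgUa, WgUd, WfDe, WfDa, WfDd, WfUe, WfUa, WfUd. Columns: Mid/M, Mid/L, Mid/R, Hi/M, Hi/L, Hi/R.
{EgDe, EgDa, EgDd, EgUe, EgUa, EgUd} → row (5,6) (-1,6) (1,3) (-2,2) (-2,2) (-2,2)
{EfDe, EfDa, EfDd, EfUe, EfUa, EfUd} → row (-2,-4) (-2,-4) (-2,-4) (-2,2) (-2,2) (-2,2)
{WgDe, WfDe} → row (-1,-2) (-1,-2) (-1,-2) (6,-2) (6,-2) (6,-2)
{WgDa, WfDa} → row (0,-1) (0,-1) (0,-1) (6,-2) (6,-2) (6,-2)
{WgDd, WfDd} → row (-1,-3) (-1,-3) (-1,-3) (6,-2) (6,-2) (6,-2)
{WgUe, WgUa, WgUd, WfUe, WfUa, WfUd} → row (-3,-1) (-3,-1) (-3,-1) (6,-2) (6,-2) (6,-2)
That's 6 distinct rows out of 24 strategies.

6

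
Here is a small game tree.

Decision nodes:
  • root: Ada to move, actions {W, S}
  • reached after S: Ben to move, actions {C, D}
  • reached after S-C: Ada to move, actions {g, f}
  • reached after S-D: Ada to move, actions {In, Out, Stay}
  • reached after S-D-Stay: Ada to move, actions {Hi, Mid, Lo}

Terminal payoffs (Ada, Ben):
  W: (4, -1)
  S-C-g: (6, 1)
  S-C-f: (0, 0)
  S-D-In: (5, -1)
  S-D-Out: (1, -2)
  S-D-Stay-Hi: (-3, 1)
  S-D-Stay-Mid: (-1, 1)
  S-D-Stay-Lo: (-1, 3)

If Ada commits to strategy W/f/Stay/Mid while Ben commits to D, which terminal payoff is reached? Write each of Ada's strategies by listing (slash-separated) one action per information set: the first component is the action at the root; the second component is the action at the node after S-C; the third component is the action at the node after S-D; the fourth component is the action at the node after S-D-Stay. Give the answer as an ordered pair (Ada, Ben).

Trace the play path from the root:
  Ada plays W
→ terminal payoff (4, -1).
(Ada's choice at the node after S-C is never reached on this path, so it doesn't affect the outcome.)

(4, -1)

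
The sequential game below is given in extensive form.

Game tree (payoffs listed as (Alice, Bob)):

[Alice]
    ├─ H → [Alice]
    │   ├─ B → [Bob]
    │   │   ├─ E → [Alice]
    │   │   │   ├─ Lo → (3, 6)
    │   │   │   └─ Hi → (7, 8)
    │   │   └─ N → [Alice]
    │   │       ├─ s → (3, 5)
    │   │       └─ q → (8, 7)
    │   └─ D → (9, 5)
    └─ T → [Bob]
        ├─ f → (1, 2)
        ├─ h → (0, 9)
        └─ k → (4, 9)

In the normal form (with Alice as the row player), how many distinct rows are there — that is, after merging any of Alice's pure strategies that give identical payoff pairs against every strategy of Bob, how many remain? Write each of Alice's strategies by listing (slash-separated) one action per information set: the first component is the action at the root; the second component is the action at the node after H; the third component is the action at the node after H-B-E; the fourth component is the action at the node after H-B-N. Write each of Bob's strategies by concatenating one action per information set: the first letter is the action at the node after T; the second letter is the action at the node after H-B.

6

Alice has 16 pure strategies: H/B/Lo/s, H/B/Lo/q, H/B/Hi/s, H/B/Hi/q, H/D/Lo/s, H/D/Lo/q, H/D/Hi/s, H/D/Hi/q, T/B/Lo/s, T/B/Lo/q, T/B/Hi/s, T/B/Hi/q, T/D/Lo/s, T/D/Lo/q, T/D/Hi/s, T/D/Hi/q. Columns: fE, fN, hE, hN, kE, kN.
{H/B/Lo/s} → row (3,6) (3,5) (3,6) (3,5) (3,6) (3,5)
{H/B/Lo/q} → row (3,6) (8,7) (3,6) (8,7) (3,6) (8,7)
{H/B/Hi/s} → row (7,8) (3,5) (7,8) (3,5) (7,8) (3,5)
{H/B/Hi/q} → row (7,8) (8,7) (7,8) (8,7) (7,8) (8,7)
{H/D/Lo/s, H/D/Lo/q, H/D/Hi/s, H/D/Hi/q} → row (9,5) (9,5) (9,5) (9,5) (9,5) (9,5)
{T/B/Lo/s, T/B/Lo/q, T/B/Hi/s, T/B/Hi/q, T/D/Lo/s, T/D/Lo/q, T/D/Hi/s, T/D/Hi/q} → row (1,2) (1,2) (0,9) (0,9) (4,9) (4,9)
That's 6 distinct rows out of 16 strategies.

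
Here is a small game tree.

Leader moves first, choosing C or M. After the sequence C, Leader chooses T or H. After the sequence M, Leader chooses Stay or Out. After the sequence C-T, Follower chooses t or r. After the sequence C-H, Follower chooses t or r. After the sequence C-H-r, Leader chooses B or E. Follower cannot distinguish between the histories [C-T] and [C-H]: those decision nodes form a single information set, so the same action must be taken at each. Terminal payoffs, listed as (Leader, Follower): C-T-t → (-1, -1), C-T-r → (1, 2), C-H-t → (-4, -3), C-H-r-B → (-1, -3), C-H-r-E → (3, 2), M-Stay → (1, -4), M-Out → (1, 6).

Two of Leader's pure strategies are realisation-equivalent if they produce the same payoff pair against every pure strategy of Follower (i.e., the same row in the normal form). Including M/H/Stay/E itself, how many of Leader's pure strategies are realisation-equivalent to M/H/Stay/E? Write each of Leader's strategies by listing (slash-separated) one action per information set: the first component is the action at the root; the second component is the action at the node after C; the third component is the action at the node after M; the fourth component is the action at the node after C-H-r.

4

Row for M/H/Stay/E (columns t, r): (1,-4) (1,-4).
Under M/H/Stay/E, Leader's choice at the node after C and at the node after C-H-r can never be reached regardless of what Follower does, so varying those choices leaves every outcome unchanged.
Holding the reachable choices fixed and varying the unreachable ones freely already gives 2 × 2 = 4 equivalent strategies.
No other strategy reproduces this row, so those 4 are the full class: M/T/Stay/B, M/T/Stay/E, M/H/Stay/B, M/H/Stay/E.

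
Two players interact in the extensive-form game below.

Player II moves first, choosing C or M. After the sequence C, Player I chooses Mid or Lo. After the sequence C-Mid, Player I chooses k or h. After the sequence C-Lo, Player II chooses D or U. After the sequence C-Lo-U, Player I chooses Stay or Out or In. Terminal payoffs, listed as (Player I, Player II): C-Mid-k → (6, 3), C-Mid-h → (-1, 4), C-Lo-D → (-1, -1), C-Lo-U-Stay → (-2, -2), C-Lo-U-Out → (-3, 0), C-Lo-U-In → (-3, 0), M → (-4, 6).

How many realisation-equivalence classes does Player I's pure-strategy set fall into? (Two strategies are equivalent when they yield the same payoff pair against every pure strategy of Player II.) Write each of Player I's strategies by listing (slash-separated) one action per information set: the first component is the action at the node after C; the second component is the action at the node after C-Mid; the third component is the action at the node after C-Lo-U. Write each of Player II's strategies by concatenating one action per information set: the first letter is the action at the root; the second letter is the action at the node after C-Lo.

Player I has 12 pure strategies: Mid/k/Stay, Mid/k/Out, Mid/k/In, Mid/h/Stay, Mid/h/Out, Mid/h/In, Lo/k/Stay, Lo/k/Out, Lo/k/In, Lo/h/Stay, Lo/h/Out, Lo/h/In. Columns: CD, CU, MD, MU.
{Mid/k/Stay, Mid/k/Out, Mid/k/In} → row (6,3) (6,3) (-4,6) (-4,6)
{Mid/h/Stay, Mid/h/Out, Mid/h/In} → row (-1,4) (-1,4) (-4,6) (-4,6)
{Lo/k/Stay, Lo/h/Stay} → row (-1,-1) (-2,-2) (-4,6) (-4,6)
{Lo/k/Out, Lo/k/In, Lo/h/Out, Lo/h/In} → row (-1,-1) (-3,0) (-4,6) (-4,6)
That's 4 distinct rows out of 12 strategies.

4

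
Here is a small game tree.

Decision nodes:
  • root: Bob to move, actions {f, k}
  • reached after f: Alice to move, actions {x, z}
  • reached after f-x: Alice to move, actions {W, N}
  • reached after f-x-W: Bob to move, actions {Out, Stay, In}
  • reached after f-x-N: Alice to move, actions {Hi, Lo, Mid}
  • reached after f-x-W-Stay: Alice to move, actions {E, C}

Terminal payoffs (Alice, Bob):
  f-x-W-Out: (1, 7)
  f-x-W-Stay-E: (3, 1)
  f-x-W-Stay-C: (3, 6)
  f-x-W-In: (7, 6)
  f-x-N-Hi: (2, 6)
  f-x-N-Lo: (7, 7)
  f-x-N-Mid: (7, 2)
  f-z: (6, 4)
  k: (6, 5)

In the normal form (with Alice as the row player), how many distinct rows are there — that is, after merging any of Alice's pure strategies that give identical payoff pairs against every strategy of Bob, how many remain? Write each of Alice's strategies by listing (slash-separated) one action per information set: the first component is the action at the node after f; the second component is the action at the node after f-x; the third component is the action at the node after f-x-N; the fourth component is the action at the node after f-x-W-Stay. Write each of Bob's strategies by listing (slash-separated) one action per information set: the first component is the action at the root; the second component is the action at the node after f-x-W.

6

Alice has 24 pure strategies: x/W/Hi/E, x/W/Hi/C, x/W/Lo/E, x/W/Lo/C, x/W/Mid/E, x/W/Mid/C, x/N/Hi/E, x/N/Hi/C, x/N/Lo/E, x/N/Lo/C, x/N/Mid/E, x/N/Mid/C, z/W/Hi/E, z/W/Hi/C, z/W/Lo/E, z/W/Lo/C, z/W/Mid/E, z/W/Mid/C, z/N/Hi/E, z/N/Hi/C, z/N/Lo/E, z/N/Lo/C, z/N/Mid/E, z/N/Mid/C. Columns: f/Out, f/Stay, f/In, k/Out, k/Stay, k/In.
{x/W/Hi/E, x/W/Lo/E, x/W/Mid/E} → row (1,7) (3,1) (7,6) (6,5) (6,5) (6,5)
{x/W/Hi/C, x/W/Lo/C, x/W/Mid/C} → row (1,7) (3,6) (7,6) (6,5) (6,5) (6,5)
{x/N/Hi/E, x/N/Hi/C} → row (2,6) (2,6) (2,6) (6,5) (6,5) (6,5)
{x/N/Lo/E, x/N/Lo/C} → row (7,7) (7,7) (7,7) (6,5) (6,5) (6,5)
{x/N/Mid/E, x/N/Mid/C} → row (7,2) (7,2) (7,2) (6,5) (6,5) (6,5)
{z/W/Hi/E, z/W/Hi/C, z/W/Lo/E, z/W/Lo/C, z/W/Mid/E, z/W/Mid/C, z/N/Hi/E, z/N/Hi/C, z/N/Lo/E, z/N/Lo/C, z/N/Mid/E, z/N/Mid/C} → row (6,4) (6,4) (6,4) (6,5) (6,5) (6,5)
That's 6 distinct rows out of 24 strategies.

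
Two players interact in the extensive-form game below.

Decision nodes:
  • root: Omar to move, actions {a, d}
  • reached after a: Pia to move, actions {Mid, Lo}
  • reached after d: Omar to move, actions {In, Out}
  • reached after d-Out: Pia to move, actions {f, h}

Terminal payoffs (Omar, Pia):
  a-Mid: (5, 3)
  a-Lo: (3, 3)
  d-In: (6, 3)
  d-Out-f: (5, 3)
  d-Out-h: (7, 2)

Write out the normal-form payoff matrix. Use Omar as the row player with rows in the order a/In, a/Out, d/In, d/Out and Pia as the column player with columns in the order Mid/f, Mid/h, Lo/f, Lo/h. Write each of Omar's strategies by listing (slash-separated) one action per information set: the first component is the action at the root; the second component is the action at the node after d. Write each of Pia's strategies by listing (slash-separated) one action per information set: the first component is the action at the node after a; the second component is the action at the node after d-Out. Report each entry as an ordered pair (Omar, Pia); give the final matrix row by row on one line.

a/In: (5,3) (5,3) (3,3) (3,3) | a/Out: (5,3) (5,3) (3,3) (3,3) | d/In: (6,3) (6,3) (6,3) (6,3) | d/Out: (5,3) (7,2) (5,3) (7,2)

         Mid/f    Mid/h     Lo/f     Lo/h
 a/In    (5,3)    (5,3)    (3,3)    (3,3)
a/Out    (5,3)    (5,3)    (3,3)    (3,3)
 d/In    (6,3)    (6,3)    (6,3)    (6,3)
d/Out    (5,3)    (7,2)    (5,3)    (7,2)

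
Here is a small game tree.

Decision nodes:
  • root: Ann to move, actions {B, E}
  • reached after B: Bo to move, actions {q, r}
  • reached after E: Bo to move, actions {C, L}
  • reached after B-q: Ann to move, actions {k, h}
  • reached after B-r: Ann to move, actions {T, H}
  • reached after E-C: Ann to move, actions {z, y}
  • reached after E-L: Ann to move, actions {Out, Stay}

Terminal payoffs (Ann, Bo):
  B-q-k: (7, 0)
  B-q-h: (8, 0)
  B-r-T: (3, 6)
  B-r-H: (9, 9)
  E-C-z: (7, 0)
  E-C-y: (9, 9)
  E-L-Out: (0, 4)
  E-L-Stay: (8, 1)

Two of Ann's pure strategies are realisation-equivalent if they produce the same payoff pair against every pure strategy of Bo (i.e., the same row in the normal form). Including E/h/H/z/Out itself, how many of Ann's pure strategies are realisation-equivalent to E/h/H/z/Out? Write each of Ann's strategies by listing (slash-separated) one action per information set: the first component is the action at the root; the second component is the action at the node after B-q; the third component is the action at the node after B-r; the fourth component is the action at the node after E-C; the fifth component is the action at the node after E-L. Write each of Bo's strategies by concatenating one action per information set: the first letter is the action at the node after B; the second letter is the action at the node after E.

4

Row for E/h/H/z/Out (columns qC, qL, rC, rL): (7,0) (0,4) (7,0) (0,4).
Under E/h/H/z/Out, Ann's choice at the node after B-q and at the node after B-r can never be reached regardless of what Bo does, so varying those choices leaves every outcome unchanged.
Holding the reachable choices fixed and varying the unreachable ones freely already gives 2 × 2 = 4 equivalent strategies.
No other strategy reproduces this row, so those 4 are the full class: E/k/T/z/Out, E/k/H/z/Out, E/h/T/z/Out, E/h/H/z/Out.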